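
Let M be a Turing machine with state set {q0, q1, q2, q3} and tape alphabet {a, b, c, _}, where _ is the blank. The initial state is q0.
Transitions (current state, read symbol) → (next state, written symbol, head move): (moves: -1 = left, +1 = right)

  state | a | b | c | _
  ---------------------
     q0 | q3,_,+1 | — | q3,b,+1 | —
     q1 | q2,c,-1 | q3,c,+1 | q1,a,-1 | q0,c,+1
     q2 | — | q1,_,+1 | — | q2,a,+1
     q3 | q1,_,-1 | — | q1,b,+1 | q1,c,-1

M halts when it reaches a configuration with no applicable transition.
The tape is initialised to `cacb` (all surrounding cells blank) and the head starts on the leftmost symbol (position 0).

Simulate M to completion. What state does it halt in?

q3

q0 | _[c]acb   read c → write b, move +1, go to q3
q3 | _b[a]cb   read a → write _, move -1, go to q1
q1 | _[b]_cb   read b → write c, move +1, go to q3
q3 | _c[_]cb   read _ → write c, move -1, go to q1
q1 | _[c]ccb   read c → write a, move -1, go to q1
q1 | [_]accb   read _ → write c, move +1, go to q0
q0 | c[a]ccb   read a → write _, move +1, go to q3
q3 | c_[c]cb   read c → write b, move +1, go to q1
q1 | c_b[c]b   read c → write a, move -1, go to q1
q1 | c_[b]ab   read b → write c, move +1, go to q3
q3 | c_c[a]b   read a → write _, move -1, go to q1
q1 | c_[c]_b   read c → write a, move -1, go to q1
q1 | c[_]a_b   read _ → write c, move +1, go to q0
q0 | cc[a]_b   read a → write _, move +1, go to q3
q3 | cc_[_]b   read _ → write c, move -1, go to q1
q1 | cc[_]cb   read _ → write c, move +1, go to q0
q0 | ccc[c]b   read c → write b, move +1, go to q3
q3 | cccb[b]
No transition is defined for (q3, b); M halts in state q3.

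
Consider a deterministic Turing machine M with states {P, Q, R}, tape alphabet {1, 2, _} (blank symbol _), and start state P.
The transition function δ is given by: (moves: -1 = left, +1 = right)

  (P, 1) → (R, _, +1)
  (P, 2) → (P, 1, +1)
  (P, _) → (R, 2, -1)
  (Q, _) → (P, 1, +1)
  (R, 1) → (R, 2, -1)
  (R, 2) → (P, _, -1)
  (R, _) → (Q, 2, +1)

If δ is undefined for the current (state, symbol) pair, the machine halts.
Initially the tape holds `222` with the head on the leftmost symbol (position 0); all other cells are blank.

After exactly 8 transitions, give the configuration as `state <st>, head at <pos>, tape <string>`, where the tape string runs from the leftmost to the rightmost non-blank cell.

state Q, head at 0, tape 22222

P | _[2]22_   read 2 → write 1, move +1, go to P
P | _1[2]2_   read 2 → write 1, move +1, go to P
P | _11[2]_   read 2 → write 1, move +1, go to P
P | _111[_]   read _ → write 2, move -1, go to R
R | _11[1]2   read 1 → write 2, move -1, go to R
R | _1[1]22   read 1 → write 2, move -1, go to R
R | _[1]222   read 1 → write 2, move -1, go to R
R | [_]2222   read _ → write 2, move +1, go to Q
Q | 2[2]222
After 8 steps: state Q, head at 0, tape 22222.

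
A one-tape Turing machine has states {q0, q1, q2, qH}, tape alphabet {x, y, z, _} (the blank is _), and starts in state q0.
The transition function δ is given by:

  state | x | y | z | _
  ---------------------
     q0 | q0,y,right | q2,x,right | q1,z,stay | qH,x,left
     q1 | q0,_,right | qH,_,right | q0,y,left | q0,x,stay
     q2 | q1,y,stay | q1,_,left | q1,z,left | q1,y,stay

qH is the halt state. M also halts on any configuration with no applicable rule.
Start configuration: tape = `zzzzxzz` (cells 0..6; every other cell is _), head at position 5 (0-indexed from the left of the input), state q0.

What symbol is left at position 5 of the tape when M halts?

x

q0 | zzzzx[z]z   read z → write z, move stay, go to q1
q1 | zzzzx[z]z   read z → write y, move left, go to q0
q0 | zzzz[x]yz   read x → write y, move right, go to q0
q0 | zzzzy[y]z   read y → write x, move right, go to q2
q2 | zzzzyx[z]   read z → write z, move left, go to q1
q1 | zzzzy[x]z   read x → write _, move right, go to q0
q0 | zzzzy_[z]   read z → write z, move stay, go to q1
q1 | zzzzy_[z]   read z → write y, move left, go to q0
q0 | zzzzy[_]y   read _ → write x, move left, go to qH
qH | zzzz[y]xy
Cell 5 holds x when M halts.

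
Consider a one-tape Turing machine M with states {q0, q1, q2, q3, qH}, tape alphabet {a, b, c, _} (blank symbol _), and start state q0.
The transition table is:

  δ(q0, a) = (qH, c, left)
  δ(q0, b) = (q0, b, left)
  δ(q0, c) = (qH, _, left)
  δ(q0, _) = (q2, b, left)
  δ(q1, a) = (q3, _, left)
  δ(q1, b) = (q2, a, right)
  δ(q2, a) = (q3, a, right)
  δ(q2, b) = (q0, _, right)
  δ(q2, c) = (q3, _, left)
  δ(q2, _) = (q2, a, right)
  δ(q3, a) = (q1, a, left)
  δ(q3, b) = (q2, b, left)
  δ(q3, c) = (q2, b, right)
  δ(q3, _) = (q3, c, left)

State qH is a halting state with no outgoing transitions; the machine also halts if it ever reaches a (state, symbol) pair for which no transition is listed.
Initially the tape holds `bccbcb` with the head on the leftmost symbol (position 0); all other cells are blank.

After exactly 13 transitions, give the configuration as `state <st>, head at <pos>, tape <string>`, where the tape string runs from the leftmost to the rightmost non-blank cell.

q0 | __[b]ccbcb   read b → write b, move left, go to q0
q0 | _[_]bccbcb   read _ → write b, move left, go to q2
q2 | [_]bbccbcb   read _ → write a, move right, go to q2
q2 | a[b]bccbcb   read b → write _, move right, go to q0
q0 | a_[b]ccbcb   read b → write b, move left, go to q0
q0 | a[_]bccbcb   read _ → write b, move left, go to q2
q2 | [a]bbccbcb   read a → write a, move right, go to q3
q3 | a[b]bccbcb   read b → write b, move left, go to q2
q2 | [a]bbccbcb   read a → write a, move right, go to q3
q3 | a[b]bccbcb   read b → write b, move left, go to q2
q2 | [a]bbccbcb   read a → write a, move right, go to q3
q3 | a[b]bccbcb   read b → write b, move left, go to q2
q2 | [a]bbccbcb   read a → write a, move right, go to q3
q3 | a[b]bccbcb
After 13 steps: state q3, head at -1, tape abbccbcb.

state q3, head at -1, tape abbccbcb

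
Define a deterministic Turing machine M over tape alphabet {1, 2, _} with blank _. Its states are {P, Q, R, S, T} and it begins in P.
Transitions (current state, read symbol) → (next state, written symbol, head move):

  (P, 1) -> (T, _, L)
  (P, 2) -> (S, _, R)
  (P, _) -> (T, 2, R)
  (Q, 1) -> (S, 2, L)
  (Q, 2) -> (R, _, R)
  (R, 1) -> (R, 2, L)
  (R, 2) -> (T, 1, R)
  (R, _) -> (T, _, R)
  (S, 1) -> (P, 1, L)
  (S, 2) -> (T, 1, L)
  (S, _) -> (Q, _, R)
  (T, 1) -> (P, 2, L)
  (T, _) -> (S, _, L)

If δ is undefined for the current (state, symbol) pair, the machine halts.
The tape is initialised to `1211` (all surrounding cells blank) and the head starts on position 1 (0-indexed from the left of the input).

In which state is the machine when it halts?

state=P head=1 tape=__1[2]11   (P,2)→(S,_,R)
state=S head=2 tape=__1_[1]1   (S,1)→(P,1,L)
state=P head=1 tape=__1[_]11   (P,_)→(T,2,R)
state=T head=2 tape=__12[1]1   (T,1)→(P,2,L)
state=P head=1 tape=__1[2]21   (P,2)→(S,_,R)
state=S head=2 tape=__1_[2]1   (S,2)→(T,1,L)
state=T head=1 tape=__1[_]11   (T,_)→(S,_,L)
state=S head=0 tape=__[1]_11   (S,1)→(P,1,L)
state=P head=-1 tape=_[_]1_11   (P,_)→(T,2,R)
state=T head=0 tape=_2[1]_11   (T,1)→(P,2,L)
state=P head=-1 tape=_[2]2_11   (P,2)→(S,_,R)
state=S head=0 tape=__[2]_11   (S,2)→(T,1,L)
state=T head=-1 tape=_[_]1_11   (T,_)→(S,_,L)
state=S head=-2 tape=[_]_1_11   (S,_)→(Q,_,R)
state=Q head=-1 tape=_[_]1_11
No transition is defined for (Q, _); M halts in state Q.

Q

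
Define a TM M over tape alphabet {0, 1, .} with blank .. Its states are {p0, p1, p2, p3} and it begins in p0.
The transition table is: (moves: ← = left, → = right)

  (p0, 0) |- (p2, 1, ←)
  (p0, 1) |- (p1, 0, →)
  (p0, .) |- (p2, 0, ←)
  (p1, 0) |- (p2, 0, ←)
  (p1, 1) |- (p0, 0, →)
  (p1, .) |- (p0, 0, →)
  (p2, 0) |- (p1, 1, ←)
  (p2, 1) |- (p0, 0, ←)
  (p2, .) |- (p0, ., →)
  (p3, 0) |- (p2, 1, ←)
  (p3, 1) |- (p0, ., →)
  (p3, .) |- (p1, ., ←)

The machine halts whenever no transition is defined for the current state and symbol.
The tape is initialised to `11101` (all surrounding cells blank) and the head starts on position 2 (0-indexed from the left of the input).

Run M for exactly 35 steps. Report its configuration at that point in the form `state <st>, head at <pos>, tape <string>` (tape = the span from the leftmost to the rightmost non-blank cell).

state=p0 head=2 tape=...11[1]01   (p0,1)→(p1,0,→)
state=p1 head=3 tape=...110[0]1   (p1,0)→(p2,0,←)
state=p2 head=2 tape=...11[0]01   (p2,0)→(p1,1,←)
state=p1 head=1 tape=...1[1]101   (p1,1)→(p0,0,→)
state=p0 head=2 tape=...10[1]01   (p0,1)→(p1,0,→)
state=p1 head=3 tape=...100[0]1   (p1,0)→(p2,0,←)
state=p2 head=2 tape=...10[0]01   (p2,0)→(p1,1,←)
state=p1 head=1 tape=...1[0]101   (p1,0)→(p2,0,←)
state=p2 head=0 tape=...[1]0101   (p2,1)→(p0,0,←)
state=p0 head=-1 tape=..[.]00101   (p0,.)→(p2,0,←)
state=p2 head=-2 tape=.[.]000101   (p2,.)→(p0,.,→)
state=p0 head=-1 tape=..[0]00101   (p0,0)→(p2,1,←)
state=p2 head=-2 tape=.[.]100101   (p2,.)→(p0,.,→)
state=p0 head=-1 tape=..[1]00101   (p0,1)→(p1,0,→)
state=p1 head=0 tape=..0[0]0101   (p1,0)→(p2,0,←)
state=p2 head=-1 tape=..[0]00101   (p2,0)→(p1,1,←)
state=p1 head=-2 tape=.[.]100101   (p1,.)→(p0,0,→)
state=p0 head=-1 tape=.0[1]00101   (p0,1)→(p1,0,→)
state=p1 head=0 tape=.00[0]0101   (p1,0)→(p2,0,←)
state=p2 head=-1 tape=.0[0]00101   (p2,0)→(p1,1,←)
state=p1 head=-2 tape=.[0]100101   (p1,0)→(p2,0,←)
state=p2 head=-3 tape=[.]0100101   (p2,.)→(p0,.,→)
state=p0 head=-2 tape=.[0]100101   (p0,0)→(p2,1,←)
state=p2 head=-3 tape=[.]1100101   (p2,.)→(p0,.,→)
state=p0 head=-2 tape=.[1]100101   (p0,1)→(p1,0,→)
state=p1 head=-1 tape=.0[1]00101   (p1,1)→(p0,0,→)
state=p0 head=0 tape=.00[0]0101   (p0,0)→(p2,1,←)
state=p2 head=-1 tape=.0[0]10101   (p2,0)→(p1,1,←)
state=p1 head=-2 tape=.[0]110101   (p1,0)→(p2,0,←)
state=p2 head=-3 tape=[.]0110101   (p2,.)→(p0,.,→)
state=p0 head=-2 tape=.[0]110101   (p0,0)→(p2,1,←)
state=p2 head=-3 tape=[.]1110101   (p2,.)→(p0,.,→)
state=p0 head=-2 tape=.[1]110101   (p0,1)→(p1,0,→)
state=p1 head=-1 tape=.0[1]10101   (p1,1)→(p0,0,→)
state=p0 head=0 tape=.00[1]0101   (p0,1)→(p1,0,→)
state=p1 head=1 tape=.000[0]101
After 35 steps: state p1, head at 1, tape 0000101.

state p1, head at 1, tape 0000101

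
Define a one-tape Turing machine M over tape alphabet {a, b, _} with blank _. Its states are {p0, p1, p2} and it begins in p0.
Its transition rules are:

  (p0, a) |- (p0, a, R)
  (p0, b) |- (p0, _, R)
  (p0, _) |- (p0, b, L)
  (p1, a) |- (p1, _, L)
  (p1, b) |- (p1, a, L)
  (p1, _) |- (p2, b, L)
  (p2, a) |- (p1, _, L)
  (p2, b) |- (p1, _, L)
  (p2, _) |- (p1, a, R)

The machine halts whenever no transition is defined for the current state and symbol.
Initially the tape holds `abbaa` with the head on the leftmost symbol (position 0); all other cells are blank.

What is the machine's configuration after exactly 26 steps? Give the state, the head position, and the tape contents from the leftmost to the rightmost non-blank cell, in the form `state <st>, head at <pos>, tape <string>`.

p0 | [a]bbaa____   read a → write a, move R, go to p0
p0 | a[b]baa____   read b → write _, move R, go to p0
p0 | a_[b]aa____   read b → write _, move R, go to p0
p0 | a__[a]a____   read a → write a, move R, go to p0
p0 | a__a[a]____   read a → write a, move R, go to p0
p0 | a__aa[_]___   read _ → write b, move L, go to p0
p0 | a__a[a]b___   read a → write a, move R, go to p0
p0 | a__aa[b]___   read b → write _, move R, go to p0
p0 | a__aa_[_]__   read _ → write b, move L, go to p0
p0 | a__aa[_]b__   read _ → write b, move L, go to p0
p0 | a__a[a]bb__   read a → write a, move R, go to p0
p0 | a__aa[b]b__   read b → write _, move R, go to p0
p0 | a__aa_[b]__   read b → write _, move R, go to p0
p0 | a__aa__[_]_   read _ → write b, move L, go to p0
p0 | a__aa_[_]b_   read _ → write b, move L, go to p0
p0 | a__aa[_]bb_   read _ → write b, move L, go to p0
p0 | a__a[a]bbb_   read a → write a, move R, go to p0
p0 | a__aa[b]bb_   read b → write _, move R, go to p0
p0 | a__aa_[b]b_   read b → write _, move R, go to p0
p0 | a__aa__[b]_   read b → write _, move R, go to p0
p0 | a__aa___[_]   read _ → write b, move L, go to p0
p0 | a__aa__[_]b   read _ → write b, move L, go to p0
p0 | a__aa_[_]bb   read _ → write b, move L, go to p0
p0 | a__aa[_]bbb   read _ → write b, move L, go to p0
p0 | a__a[a]bbbb   read a → write a, move R, go to p0
p0 | a__aa[b]bbb   read b → write _, move R, go to p0
p0 | a__aa_[b]bb
After 26 steps: state p0, head at 6, tape a__aa_bbb.

state p0, head at 6, tape a__aa_bbb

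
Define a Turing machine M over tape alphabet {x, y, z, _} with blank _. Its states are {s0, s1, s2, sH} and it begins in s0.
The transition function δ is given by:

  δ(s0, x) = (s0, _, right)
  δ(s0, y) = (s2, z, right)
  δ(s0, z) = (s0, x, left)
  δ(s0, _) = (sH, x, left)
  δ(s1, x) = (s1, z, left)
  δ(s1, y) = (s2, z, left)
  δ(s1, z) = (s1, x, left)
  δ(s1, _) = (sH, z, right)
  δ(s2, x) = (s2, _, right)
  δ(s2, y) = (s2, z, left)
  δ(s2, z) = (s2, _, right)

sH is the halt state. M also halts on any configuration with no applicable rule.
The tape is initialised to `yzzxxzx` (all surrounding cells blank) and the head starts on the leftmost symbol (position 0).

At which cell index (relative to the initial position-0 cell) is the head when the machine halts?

7

s0 | [y]zzxxzx_   read y → write z, move right, go to s2
s2 | z[z]zxxzx_   read z → write _, move right, go to s2
s2 | z_[z]xxzx_   read z → write _, move right, go to s2
s2 | z__[x]xzx_   read x → write _, move right, go to s2
s2 | z___[x]zx_   read x → write _, move right, go to s2
s2 | z____[z]x_   read z → write _, move right, go to s2
s2 | z_____[x]_   read x → write _, move right, go to s2
s2 | z______[_]
At halt the head is at cell 7.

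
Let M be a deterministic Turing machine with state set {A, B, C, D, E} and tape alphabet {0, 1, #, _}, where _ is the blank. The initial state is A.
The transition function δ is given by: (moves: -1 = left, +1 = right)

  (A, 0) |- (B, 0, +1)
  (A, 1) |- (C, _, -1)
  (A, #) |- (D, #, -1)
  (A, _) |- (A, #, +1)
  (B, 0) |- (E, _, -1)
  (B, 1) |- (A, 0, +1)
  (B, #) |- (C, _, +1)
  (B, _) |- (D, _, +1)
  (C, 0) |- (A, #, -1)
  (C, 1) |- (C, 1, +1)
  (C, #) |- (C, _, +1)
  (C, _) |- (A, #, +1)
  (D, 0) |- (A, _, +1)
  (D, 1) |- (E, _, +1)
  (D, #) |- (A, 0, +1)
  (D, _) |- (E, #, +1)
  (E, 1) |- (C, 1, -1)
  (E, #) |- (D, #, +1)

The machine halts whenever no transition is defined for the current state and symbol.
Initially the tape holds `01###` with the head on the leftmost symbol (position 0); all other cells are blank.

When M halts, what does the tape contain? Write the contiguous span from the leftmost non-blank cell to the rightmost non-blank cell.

state=A head=0 tape=[0]1###__   (A,0)→(B,0,+1)
state=B head=1 tape=0[1]###__   (B,1)→(A,0,+1)
state=A head=2 tape=00[#]##__   (A,#)→(D,#,-1)
state=D head=1 tape=0[0]###__   (D,0)→(A,_,+1)
state=A head=2 tape=0_[#]##__   (A,#)→(D,#,-1)
state=D head=1 tape=0[_]###__   (D,_)→(E,#,+1)
state=E head=2 tape=0#[#]##__   (E,#)→(D,#,+1)
state=D head=3 tape=0##[#]#__   (D,#)→(A,0,+1)
state=A head=4 tape=0##0[#]__   (A,#)→(D,#,-1)
state=D head=3 tape=0##[0]#__   (D,0)→(A,_,+1)
state=A head=4 tape=0##_[#]__   (A,#)→(D,#,-1)
state=D head=3 tape=0##[_]#__   (D,_)→(E,#,+1)
state=E head=4 tape=0###[#]__   (E,#)→(D,#,+1)
state=D head=5 tape=0####[_]_   (D,_)→(E,#,+1)
state=E head=6 tape=0#####[_]
The non-blank tape span at halt is 0#####.

0#####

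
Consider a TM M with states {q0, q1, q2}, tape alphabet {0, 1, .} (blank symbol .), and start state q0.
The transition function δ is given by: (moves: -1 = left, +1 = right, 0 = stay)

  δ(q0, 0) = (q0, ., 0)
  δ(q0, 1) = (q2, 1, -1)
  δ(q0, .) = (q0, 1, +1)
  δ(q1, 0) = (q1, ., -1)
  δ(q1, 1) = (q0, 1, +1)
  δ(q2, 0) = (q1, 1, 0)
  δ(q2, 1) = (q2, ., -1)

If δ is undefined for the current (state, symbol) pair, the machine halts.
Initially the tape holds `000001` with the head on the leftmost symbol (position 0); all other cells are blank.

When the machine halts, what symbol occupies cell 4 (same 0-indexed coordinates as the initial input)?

q0 | .[0]00001   read 0 → write ., move 0, go to q0
q0 | .[.]00001   read . → write 1, move +1, go to q0
q0 | .1[0]0001   read 0 → write ., move 0, go to q0
q0 | .1[.]0001   read . → write 1, move +1, go to q0
q0 | .11[0]001   read 0 → write ., move 0, go to q0
q0 | .11[.]001   read . → write 1, move +1, go to q0
q0 | .111[0]01   read 0 → write ., move 0, go to q0
q0 | .111[.]01   read . → write 1, move +1, go to q0
q0 | .1111[0]1   read 0 → write ., move 0, go to q0
q0 | .1111[.]1   read . → write 1, move +1, go to q0
q0 | .11111[1]   read 1 → write 1, move -1, go to q2
q2 | .1111[1]1   read 1 → write ., move -1, go to q2
q2 | .111[1].1   read 1 → write ., move -1, go to q2
q2 | .11[1]..1   read 1 → write ., move -1, go to q2
q2 | .1[1]...1   read 1 → write ., move -1, go to q2
q2 | .[1]....1   read 1 → write ., move -1, go to q2
q2 | [.].....1
Cell 4 holds . when M halts.

.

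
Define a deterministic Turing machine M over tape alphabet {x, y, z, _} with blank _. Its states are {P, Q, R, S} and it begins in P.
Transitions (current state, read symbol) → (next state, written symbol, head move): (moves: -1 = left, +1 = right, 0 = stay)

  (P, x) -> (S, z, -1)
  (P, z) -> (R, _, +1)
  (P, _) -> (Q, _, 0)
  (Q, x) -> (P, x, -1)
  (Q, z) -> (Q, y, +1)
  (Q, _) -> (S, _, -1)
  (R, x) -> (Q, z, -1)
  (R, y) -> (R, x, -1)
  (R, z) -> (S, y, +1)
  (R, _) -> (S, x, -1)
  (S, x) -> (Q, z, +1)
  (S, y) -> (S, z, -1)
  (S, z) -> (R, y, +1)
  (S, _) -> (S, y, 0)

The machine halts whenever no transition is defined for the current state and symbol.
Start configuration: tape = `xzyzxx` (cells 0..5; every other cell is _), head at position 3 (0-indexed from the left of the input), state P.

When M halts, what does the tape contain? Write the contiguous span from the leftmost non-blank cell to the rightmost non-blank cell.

zyyyyx

state=P head=3 tape=xzy[z]xx   (P,z)→(R,_,+1)
state=R head=4 tape=xzy_[x]x   (R,x)→(Q,z,-1)
state=Q head=3 tape=xzy[_]zx   (Q,_)→(S,_,-1)
state=S head=2 tape=xz[y]_zx   (S,y)→(S,z,-1)
state=S head=1 tape=x[z]z_zx   (S,z)→(R,y,+1)
state=R head=2 tape=xy[z]_zx   (R,z)→(S,y,+1)
state=S head=3 tape=xyy[_]zx   (S,_)→(S,y,0)
state=S head=3 tape=xyy[y]zx   (S,y)→(S,z,-1)
state=S head=2 tape=xy[y]zzx   (S,y)→(S,z,-1)
state=S head=1 tape=x[y]zzzx   (S,y)→(S,z,-1)
state=S head=0 tape=[x]zzzzx   (S,x)→(Q,z,+1)
state=Q head=1 tape=z[z]zzzx   (Q,z)→(Q,y,+1)
state=Q head=2 tape=zy[z]zzx   (Q,z)→(Q,y,+1)
state=Q head=3 tape=zyy[z]zx   (Q,z)→(Q,y,+1)
state=Q head=4 tape=zyyy[z]x   (Q,z)→(Q,y,+1)
state=Q head=5 tape=zyyyy[x]   (Q,x)→(P,x,-1)
state=P head=4 tape=zyyy[y]x
The non-blank tape span at halt is zyyyyx.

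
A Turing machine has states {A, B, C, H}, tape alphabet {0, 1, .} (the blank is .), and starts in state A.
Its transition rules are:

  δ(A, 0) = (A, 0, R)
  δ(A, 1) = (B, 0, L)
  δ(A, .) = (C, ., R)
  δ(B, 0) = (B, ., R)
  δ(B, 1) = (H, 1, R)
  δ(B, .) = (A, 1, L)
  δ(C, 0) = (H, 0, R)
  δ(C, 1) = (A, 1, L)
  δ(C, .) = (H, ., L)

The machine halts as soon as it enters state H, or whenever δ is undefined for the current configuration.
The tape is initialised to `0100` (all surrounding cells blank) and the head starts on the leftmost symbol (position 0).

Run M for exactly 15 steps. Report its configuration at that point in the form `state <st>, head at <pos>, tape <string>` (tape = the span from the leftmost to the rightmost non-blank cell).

state A, head at 3, tape 1

A | [0]100.   read 0 → write 0, move R, go to A
A | 0[1]00.   read 1 → write 0, move L, go to B
B | [0]000.   read 0 → write ., move R, go to B
B | .[0]00.   read 0 → write ., move R, go to B
B | ..[0]0.   read 0 → write ., move R, go to B
B | ...[0].   read 0 → write ., move R, go to B
B | ....[.]   read . → write 1, move L, go to A
A | ...[.]1   read . → write ., move R, go to C
C | ....[1]   read 1 → write 1, move L, go to A
A | ...[.]1   read . → write ., move R, go to C
C | ....[1]   read 1 → write 1, move L, go to A
A | ...[.]1   read . → write ., move R, go to C
C | ....[1]   read 1 → write 1, move L, go to A
A | ...[.]1   read . → write ., move R, go to C
C | ....[1]   read 1 → write 1, move L, go to A
A | ...[.]1
After 15 steps: state A, head at 3, tape 1.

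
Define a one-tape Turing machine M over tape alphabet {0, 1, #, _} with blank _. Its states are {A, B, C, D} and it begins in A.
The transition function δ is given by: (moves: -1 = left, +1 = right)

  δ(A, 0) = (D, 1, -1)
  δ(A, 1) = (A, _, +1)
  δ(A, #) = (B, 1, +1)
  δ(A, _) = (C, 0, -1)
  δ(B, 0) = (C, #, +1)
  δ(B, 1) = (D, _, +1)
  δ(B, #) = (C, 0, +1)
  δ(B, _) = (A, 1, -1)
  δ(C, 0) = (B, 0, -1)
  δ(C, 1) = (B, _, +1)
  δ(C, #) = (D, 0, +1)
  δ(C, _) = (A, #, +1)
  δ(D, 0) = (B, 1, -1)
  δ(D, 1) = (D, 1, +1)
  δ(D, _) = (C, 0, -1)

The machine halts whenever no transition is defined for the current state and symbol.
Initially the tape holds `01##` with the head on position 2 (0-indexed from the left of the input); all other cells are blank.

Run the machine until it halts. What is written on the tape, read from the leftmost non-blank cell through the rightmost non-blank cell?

0110#_#1

state=A head=2 tape=01[#]#____   (A,#)→(B,1,+1)
state=B head=3 tape=011[#]____   (B,#)→(C,0,+1)
state=C head=4 tape=0110[_]___   (C,_)→(A,#,+1)
state=A head=5 tape=0110#[_]__   (A,_)→(C,0,-1)
state=C head=4 tape=0110[#]0__   (C,#)→(D,0,+1)
state=D head=5 tape=01100[0]__   (D,0)→(B,1,-1)
state=B head=4 tape=0110[0]1__   (B,0)→(C,#,+1)
state=C head=5 tape=0110#[1]__   (C,1)→(B,_,+1)
state=B head=6 tape=0110#_[_]_   (B,_)→(A,1,-1)
state=A head=5 tape=0110#[_]1_   (A,_)→(C,0,-1)
state=C head=4 tape=0110[#]01_   (C,#)→(D,0,+1)
state=D head=5 tape=01100[0]1_   (D,0)→(B,1,-1)
state=B head=4 tape=0110[0]11_   (B,0)→(C,#,+1)
state=C head=5 tape=0110#[1]1_   (C,1)→(B,_,+1)
state=B head=6 tape=0110#_[1]_   (B,1)→(D,_,+1)
state=D head=7 tape=0110#__[_]   (D,_)→(C,0,-1)
state=C head=6 tape=0110#_[_]0   (C,_)→(A,#,+1)
state=A head=7 tape=0110#_#[0]   (A,0)→(D,1,-1)
state=D head=6 tape=0110#_[#]1
The non-blank tape span at halt is 0110#_#1.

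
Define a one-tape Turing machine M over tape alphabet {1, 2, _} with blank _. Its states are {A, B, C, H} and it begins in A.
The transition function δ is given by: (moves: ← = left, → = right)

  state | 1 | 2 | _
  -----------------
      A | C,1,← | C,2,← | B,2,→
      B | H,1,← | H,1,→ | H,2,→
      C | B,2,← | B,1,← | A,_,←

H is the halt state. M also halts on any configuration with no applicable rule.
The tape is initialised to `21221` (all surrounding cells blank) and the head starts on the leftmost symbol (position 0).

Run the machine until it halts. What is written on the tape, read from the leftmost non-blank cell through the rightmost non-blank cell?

A | __[2]1221   read 2 → write 2, move ←, go to C
C | _[_]21221   read _ → write _, move ←, go to A
A | [_]_21221   read _ → write 2, move →, go to B
B | 2[_]21221   read _ → write 2, move →, go to H
H | 22[2]1221
The non-blank tape span at halt is 2221221.

2221221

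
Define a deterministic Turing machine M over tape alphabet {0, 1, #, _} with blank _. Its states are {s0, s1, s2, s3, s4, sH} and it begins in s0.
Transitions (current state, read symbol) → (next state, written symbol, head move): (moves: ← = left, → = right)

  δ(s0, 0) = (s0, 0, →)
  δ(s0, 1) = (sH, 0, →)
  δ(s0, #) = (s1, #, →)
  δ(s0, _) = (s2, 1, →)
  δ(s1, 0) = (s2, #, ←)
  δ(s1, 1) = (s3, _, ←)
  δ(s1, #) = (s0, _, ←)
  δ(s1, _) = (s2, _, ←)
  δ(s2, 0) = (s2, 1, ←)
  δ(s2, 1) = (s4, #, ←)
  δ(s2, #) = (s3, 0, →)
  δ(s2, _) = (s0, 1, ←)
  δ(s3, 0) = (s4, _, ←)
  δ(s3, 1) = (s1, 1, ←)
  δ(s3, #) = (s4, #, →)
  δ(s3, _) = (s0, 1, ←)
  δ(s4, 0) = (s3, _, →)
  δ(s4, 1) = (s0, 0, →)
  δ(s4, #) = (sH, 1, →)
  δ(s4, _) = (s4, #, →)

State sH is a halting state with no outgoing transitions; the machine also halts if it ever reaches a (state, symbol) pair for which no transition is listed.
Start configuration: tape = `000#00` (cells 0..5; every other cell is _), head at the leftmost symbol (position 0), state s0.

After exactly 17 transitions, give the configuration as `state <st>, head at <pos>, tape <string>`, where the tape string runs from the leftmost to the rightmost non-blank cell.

state s0, head at 7, tape 0000#001

s0 | [0]00#00__   read 0 → write 0, move →, go to s0
s0 | 0[0]0#00__   read 0 → write 0, move →, go to s0
s0 | 00[0]#00__   read 0 → write 0, move →, go to s0
s0 | 000[#]00__   read # → write #, move →, go to s1
s1 | 000#[0]0__   read 0 → write #, move ←, go to s2
s2 | 000[#]#0__   read # → write 0, move →, go to s3
s3 | 0000[#]0__   read # → write #, move →, go to s4
s4 | 0000#[0]__   read 0 → write _, move →, go to s3
s3 | 0000#_[_]_   read _ → write 1, move ←, go to s0
s0 | 0000#[_]1_   read _ → write 1, move →, go to s2
s2 | 0000#1[1]_   read 1 → write #, move ←, go to s4
s4 | 0000#[1]#_   read 1 → write 0, move →, go to s0
s0 | 0000#0[#]_   read # → write #, move →, go to s1
s1 | 0000#0#[_]   read _ → write _, move ←, go to s2
s2 | 0000#0[#]_   read # → write 0, move →, go to s3
s3 | 0000#00[_]   read _ → write 1, move ←, go to s0
s0 | 0000#0[0]1   read 0 → write 0, move →, go to s0
s0 | 0000#00[1]
After 17 steps: state s0, head at 7, tape 0000#001.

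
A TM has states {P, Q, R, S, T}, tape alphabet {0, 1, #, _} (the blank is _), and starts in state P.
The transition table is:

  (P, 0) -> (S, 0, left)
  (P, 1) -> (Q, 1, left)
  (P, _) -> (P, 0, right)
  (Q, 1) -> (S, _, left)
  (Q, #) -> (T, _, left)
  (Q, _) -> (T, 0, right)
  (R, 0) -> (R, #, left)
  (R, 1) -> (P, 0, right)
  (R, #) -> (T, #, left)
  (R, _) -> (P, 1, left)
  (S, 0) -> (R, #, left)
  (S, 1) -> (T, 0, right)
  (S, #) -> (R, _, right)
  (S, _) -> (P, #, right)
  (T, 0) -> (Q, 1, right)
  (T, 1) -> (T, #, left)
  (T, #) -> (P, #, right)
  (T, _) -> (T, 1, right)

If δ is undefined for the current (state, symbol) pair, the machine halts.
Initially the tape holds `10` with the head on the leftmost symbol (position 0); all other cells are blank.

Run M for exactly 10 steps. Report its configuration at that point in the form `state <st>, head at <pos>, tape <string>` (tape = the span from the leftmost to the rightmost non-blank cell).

P | __[1]0   read 1 → write 1, move left, go to Q
Q | _[_]10   read _ → write 0, move right, go to T
T | _0[1]0   read 1 → write #, move left, go to T
T | _[0]#0   read 0 → write 1, move right, go to Q
Q | _1[#]0   read # → write _, move left, go to T
T | _[1]_0   read 1 → write #, move left, go to T
T | [_]#_0   read _ → write 1, move right, go to T
T | 1[#]_0   read # → write #, move right, go to P
P | 1#[_]0   read _ → write 0, move right, go to P
P | 1#0[0]   read 0 → write 0, move left, go to S
S | 1#[0]0
After 10 steps: state S, head at 0, tape 1#00.

state S, head at 0, tape 1#00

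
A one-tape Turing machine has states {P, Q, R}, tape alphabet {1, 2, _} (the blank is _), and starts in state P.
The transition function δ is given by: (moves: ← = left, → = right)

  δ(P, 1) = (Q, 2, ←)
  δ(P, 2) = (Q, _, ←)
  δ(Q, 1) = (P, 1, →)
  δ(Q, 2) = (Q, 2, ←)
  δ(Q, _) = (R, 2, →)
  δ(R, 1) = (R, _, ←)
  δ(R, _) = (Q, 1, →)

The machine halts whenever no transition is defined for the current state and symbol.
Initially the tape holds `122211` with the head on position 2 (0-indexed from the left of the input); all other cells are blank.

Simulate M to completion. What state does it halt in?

P

P | 12[2]211   read 2 → write _, move ←, go to Q
Q | 1[2]_211   read 2 → write 2, move ←, go to Q
Q | [1]2_211   read 1 → write 1, move →, go to P
P | 1[2]_211   read 2 → write _, move ←, go to Q
Q | [1]__211   read 1 → write 1, move →, go to P
P | 1[_]_211
No transition is defined for (P, _); M halts in state P.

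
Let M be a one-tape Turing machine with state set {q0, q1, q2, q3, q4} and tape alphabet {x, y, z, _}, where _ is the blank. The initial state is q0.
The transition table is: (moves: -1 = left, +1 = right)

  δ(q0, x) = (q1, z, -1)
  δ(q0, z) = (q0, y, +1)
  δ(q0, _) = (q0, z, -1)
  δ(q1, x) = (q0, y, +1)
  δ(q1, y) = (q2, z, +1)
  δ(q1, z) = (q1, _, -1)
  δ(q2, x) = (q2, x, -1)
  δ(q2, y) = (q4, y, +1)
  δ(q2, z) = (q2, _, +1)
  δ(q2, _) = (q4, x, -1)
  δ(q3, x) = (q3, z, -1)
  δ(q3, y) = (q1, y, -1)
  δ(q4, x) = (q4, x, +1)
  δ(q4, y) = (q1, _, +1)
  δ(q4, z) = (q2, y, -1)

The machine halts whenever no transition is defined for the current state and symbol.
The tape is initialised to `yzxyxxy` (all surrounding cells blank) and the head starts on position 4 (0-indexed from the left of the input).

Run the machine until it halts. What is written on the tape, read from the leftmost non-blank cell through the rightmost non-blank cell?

state=q0 head=4 tape=yzxy[x]xy_   (q0,x)→(q1,z,-1)
state=q1 head=3 tape=yzx[y]zxy_   (q1,y)→(q2,z,+1)
state=q2 head=4 tape=yzxz[z]xy_   (q2,z)→(q2,_,+1)
state=q2 head=5 tape=yzxz_[x]y_   (q2,x)→(q2,x,-1)
state=q2 head=4 tape=yzxz[_]xy_   (q2,_)→(q4,x,-1)
state=q4 head=3 tape=yzx[z]xxy_   (q4,z)→(q2,y,-1)
state=q2 head=2 tape=yz[x]yxxy_   (q2,x)→(q2,x,-1)
state=q2 head=1 tape=y[z]xyxxy_   (q2,z)→(q2,_,+1)
state=q2 head=2 tape=y_[x]yxxy_   (q2,x)→(q2,x,-1)
state=q2 head=1 tape=y[_]xyxxy_   (q2,_)→(q4,x,-1)
state=q4 head=0 tape=[y]xxyxxy_   (q4,y)→(q1,_,+1)
state=q1 head=1 tape=_[x]xyxxy_   (q1,x)→(q0,y,+1)
state=q0 head=2 tape=_y[x]yxxy_   (q0,x)→(q1,z,-1)
state=q1 head=1 tape=_[y]zyxxy_   (q1,y)→(q2,z,+1)
state=q2 head=2 tape=_z[z]yxxy_   (q2,z)→(q2,_,+1)
state=q2 head=3 tape=_z_[y]xxy_   (q2,y)→(q4,y,+1)
state=q4 head=4 tape=_z_y[x]xy_   (q4,x)→(q4,x,+1)
state=q4 head=5 tape=_z_yx[x]y_   (q4,x)→(q4,x,+1)
state=q4 head=6 tape=_z_yxx[y]_   (q4,y)→(q1,_,+1)
state=q1 head=7 tape=_z_yxx_[_]
The non-blank tape span at halt is z_yxx.

z_yxx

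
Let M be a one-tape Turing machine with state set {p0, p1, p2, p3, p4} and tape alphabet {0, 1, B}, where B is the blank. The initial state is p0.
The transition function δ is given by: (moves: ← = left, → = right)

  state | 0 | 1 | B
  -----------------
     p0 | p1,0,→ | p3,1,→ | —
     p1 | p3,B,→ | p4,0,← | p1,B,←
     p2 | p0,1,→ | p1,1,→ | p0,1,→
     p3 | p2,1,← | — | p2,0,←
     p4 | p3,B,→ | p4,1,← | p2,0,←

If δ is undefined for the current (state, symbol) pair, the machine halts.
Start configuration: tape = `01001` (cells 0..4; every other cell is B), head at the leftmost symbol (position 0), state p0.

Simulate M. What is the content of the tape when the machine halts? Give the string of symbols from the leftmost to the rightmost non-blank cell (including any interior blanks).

1111001

state=p0 head=0 tape=BB[0]1001   (p0,0)→(p1,0,→)
state=p1 head=1 tape=BB0[1]001   (p1,1)→(p4,0,←)
state=p4 head=0 tape=BB[0]0001   (p4,0)→(p3,B,→)
state=p3 head=1 tape=BBB[0]001   (p3,0)→(p2,1,←)
state=p2 head=0 tape=BB[B]1001   (p2,B)→(p0,1,→)
state=p0 head=1 tape=BB1[1]001   (p0,1)→(p3,1,→)
state=p3 head=2 tape=BB11[0]01   (p3,0)→(p2,1,←)
state=p2 head=1 tape=BB1[1]101   (p2,1)→(p1,1,→)
state=p1 head=2 tape=BB11[1]01   (p1,1)→(p4,0,←)
state=p4 head=1 tape=BB1[1]001   (p4,1)→(p4,1,←)
state=p4 head=0 tape=BB[1]1001   (p4,1)→(p4,1,←)
state=p4 head=-1 tape=B[B]11001   (p4,B)→(p2,0,←)
state=p2 head=-2 tape=[B]011001   (p2,B)→(p0,1,→)
state=p0 head=-1 tape=1[0]11001   (p0,0)→(p1,0,→)
state=p1 head=0 tape=10[1]1001   (p1,1)→(p4,0,←)
state=p4 head=-1 tape=1[0]01001   (p4,0)→(p3,B,→)
state=p3 head=0 tape=1B[0]1001   (p3,0)→(p2,1,←)
state=p2 head=-1 tape=1[B]11001   (p2,B)→(p0,1,→)
state=p0 head=0 tape=11[1]1001   (p0,1)→(p3,1,→)
state=p3 head=1 tape=111[1]001
The non-blank tape span at halt is 1111001.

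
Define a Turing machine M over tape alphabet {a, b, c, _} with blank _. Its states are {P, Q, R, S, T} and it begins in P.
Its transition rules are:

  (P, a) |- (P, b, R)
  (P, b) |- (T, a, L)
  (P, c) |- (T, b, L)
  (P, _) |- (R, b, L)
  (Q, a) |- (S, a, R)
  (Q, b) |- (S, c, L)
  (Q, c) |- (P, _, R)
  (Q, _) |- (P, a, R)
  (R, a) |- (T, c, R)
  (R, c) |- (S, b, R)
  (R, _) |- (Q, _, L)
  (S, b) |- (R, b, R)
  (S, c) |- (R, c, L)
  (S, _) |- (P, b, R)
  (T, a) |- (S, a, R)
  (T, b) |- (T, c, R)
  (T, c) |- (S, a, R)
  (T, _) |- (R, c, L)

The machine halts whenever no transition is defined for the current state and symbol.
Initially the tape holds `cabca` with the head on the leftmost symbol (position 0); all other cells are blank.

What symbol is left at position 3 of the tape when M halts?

P | ___[c]abca   read c → write b, move L, go to T
T | __[_]babca   read _ → write c, move L, go to R
R | _[_]cbabca   read _ → write _, move L, go to Q
Q | [_]_cbabca   read _ → write a, move R, go to P
P | a[_]cbabca   read _ → write b, move L, go to R
R | [a]bcbabca   read a → write c, move R, go to T
T | c[b]cbabca   read b → write c, move R, go to T
T | cc[c]babca   read c → write a, move R, go to S
S | cca[b]abca   read b → write b, move R, go to R
R | ccab[a]bca   read a → write c, move R, go to T
T | ccabc[b]ca   read b → write c, move R, go to T
T | ccabcc[c]a   read c → write a, move R, go to S
S | ccabcca[a]
Cell 3 holds a when M halts.

a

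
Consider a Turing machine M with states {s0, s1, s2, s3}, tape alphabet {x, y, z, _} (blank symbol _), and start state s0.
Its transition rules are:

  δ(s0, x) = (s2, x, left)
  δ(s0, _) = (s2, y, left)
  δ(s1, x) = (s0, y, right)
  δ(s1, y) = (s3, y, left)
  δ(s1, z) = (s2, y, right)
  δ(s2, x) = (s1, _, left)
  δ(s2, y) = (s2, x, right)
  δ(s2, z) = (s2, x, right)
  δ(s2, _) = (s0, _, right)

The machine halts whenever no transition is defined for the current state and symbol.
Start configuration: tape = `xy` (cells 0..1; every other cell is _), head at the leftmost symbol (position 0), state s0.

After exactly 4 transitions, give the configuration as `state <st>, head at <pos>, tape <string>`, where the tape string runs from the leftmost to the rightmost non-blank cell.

state s0, head at 0, tape xy

state=s0 head=0 tape=_[x]y   (s0,x)→(s2,x,left)
state=s2 head=-1 tape=[_]xy   (s2,_)→(s0,_,right)
state=s0 head=0 tape=_[x]y   (s0,x)→(s2,x,left)
state=s2 head=-1 tape=[_]xy   (s2,_)→(s0,_,right)
state=s0 head=0 tape=_[x]y
After 4 steps: state s0, head at 0, tape xy.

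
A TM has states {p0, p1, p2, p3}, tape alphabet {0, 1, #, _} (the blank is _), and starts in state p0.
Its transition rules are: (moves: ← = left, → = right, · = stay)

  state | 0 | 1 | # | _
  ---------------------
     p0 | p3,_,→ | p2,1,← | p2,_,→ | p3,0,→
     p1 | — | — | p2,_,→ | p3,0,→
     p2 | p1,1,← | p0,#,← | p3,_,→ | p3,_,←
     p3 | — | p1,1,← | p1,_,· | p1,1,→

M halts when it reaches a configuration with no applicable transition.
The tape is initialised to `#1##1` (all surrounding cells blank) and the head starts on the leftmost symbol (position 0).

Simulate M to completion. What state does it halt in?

state=p0 head=0 tape=[#]1##1   (p0,#)→(p2,_,→)
state=p2 head=1 tape=_[1]##1   (p2,1)→(p0,#,←)
state=p0 head=0 tape=[_]###1   (p0,_)→(p3,0,→)
state=p3 head=1 tape=0[#]##1   (p3,#)→(p1,_,·)
state=p1 head=1 tape=0[_]##1   (p1,_)→(p3,0,→)
state=p3 head=2 tape=00[#]#1   (p3,#)→(p1,_,·)
state=p1 head=2 tape=00[_]#1   (p1,_)→(p3,0,→)
state=p3 head=3 tape=000[#]1   (p3,#)→(p1,_,·)
state=p1 head=3 tape=000[_]1   (p1,_)→(p3,0,→)
state=p3 head=4 tape=0000[1]   (p3,1)→(p1,1,←)
state=p1 head=3 tape=000[0]1
No transition is defined for (p1, 0); M halts in state p1.

p1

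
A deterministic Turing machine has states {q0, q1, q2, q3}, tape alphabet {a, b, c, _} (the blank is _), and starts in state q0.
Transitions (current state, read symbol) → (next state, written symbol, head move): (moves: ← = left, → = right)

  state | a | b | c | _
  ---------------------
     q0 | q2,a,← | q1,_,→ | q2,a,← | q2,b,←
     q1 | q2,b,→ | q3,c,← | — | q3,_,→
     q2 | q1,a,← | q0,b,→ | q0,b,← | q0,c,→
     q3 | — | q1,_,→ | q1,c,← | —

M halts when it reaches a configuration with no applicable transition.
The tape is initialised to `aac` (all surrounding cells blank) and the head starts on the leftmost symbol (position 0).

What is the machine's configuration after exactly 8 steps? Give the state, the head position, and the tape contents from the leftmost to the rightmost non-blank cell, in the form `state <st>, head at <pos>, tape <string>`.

state q3, head at -2, tape c_caac

q0 | ___[a]ac   read a → write a, move ←, go to q2
q2 | __[_]aac   read _ → write c, move →, go to q0
q0 | __c[a]ac   read a → write a, move ←, go to q2
q2 | __[c]aac   read c → write b, move ←, go to q0
q0 | _[_]baac   read _ → write b, move ←, go to q2
q2 | [_]bbaac   read _ → write c, move →, go to q0
q0 | c[b]baac   read b → write _, move →, go to q1
q1 | c_[b]aac   read b → write c, move ←, go to q3
q3 | c[_]caac
After 8 steps: state q3, head at -2, tape c_caac.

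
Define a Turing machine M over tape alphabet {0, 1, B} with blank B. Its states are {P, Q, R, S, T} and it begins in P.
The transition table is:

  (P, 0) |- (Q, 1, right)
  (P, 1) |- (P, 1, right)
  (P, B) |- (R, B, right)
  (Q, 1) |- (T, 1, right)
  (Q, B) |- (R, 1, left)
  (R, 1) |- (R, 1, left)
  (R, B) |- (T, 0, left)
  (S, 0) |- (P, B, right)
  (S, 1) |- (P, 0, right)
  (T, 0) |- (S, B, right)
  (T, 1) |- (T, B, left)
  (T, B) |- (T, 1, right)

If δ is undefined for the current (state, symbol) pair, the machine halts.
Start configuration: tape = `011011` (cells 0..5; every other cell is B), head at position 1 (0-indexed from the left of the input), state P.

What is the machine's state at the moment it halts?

S

P | 0[1]1011   read 1 → write 1, move right, go to P
P | 01[1]011   read 1 → write 1, move right, go to P
P | 011[0]11   read 0 → write 1, move right, go to Q
Q | 0111[1]1   read 1 → write 1, move right, go to T
T | 01111[1]   read 1 → write B, move left, go to T
T | 0111[1]B   read 1 → write B, move left, go to T
T | 011[1]BB   read 1 → write B, move left, go to T
T | 01[1]BBB   read 1 → write B, move left, go to T
T | 0[1]BBBB   read 1 → write B, move left, go to T
T | [0]BBBBB   read 0 → write B, move right, go to S
S | B[B]BBBB
No transition is defined for (S, B); M halts in state S.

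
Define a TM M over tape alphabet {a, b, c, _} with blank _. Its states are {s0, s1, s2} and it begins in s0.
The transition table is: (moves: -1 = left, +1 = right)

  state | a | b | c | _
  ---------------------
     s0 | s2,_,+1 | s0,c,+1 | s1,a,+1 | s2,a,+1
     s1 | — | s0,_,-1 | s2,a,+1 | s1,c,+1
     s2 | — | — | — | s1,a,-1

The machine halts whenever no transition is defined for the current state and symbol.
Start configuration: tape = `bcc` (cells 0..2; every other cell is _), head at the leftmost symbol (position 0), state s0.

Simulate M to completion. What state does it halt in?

s1

s0 | [b]cc_   read b → write c, move +1, go to s0
s0 | c[c]c_   read c → write a, move +1, go to s1
s1 | ca[c]_   read c → write a, move +1, go to s2
s2 | caa[_]   read _ → write a, move -1, go to s1
s1 | ca[a]a
No transition is defined for (s1, a); M halts in state s1.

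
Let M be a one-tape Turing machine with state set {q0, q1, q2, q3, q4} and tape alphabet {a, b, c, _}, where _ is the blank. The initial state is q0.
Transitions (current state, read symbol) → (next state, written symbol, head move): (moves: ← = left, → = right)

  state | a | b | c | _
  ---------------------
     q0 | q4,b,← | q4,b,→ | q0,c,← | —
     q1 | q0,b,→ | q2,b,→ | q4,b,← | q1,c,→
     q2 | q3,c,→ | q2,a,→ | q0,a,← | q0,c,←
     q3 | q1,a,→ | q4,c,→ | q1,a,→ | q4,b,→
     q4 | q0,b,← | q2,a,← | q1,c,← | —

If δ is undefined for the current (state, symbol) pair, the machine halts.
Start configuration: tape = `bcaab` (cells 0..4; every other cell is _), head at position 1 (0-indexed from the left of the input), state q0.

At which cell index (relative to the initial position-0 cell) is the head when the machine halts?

state=q0 head=1 tape=b[c]aab_   (q0,c)→(q0,c,←)
state=q0 head=0 tape=[b]caab_   (q0,b)→(q4,b,→)
state=q4 head=1 tape=b[c]aab_   (q4,c)→(q1,c,←)
state=q1 head=0 tape=[b]caab_   (q1,b)→(q2,b,→)
state=q2 head=1 tape=b[c]aab_   (q2,c)→(q0,a,←)
state=q0 head=0 tape=[b]aaab_   (q0,b)→(q4,b,→)
state=q4 head=1 tape=b[a]aab_   (q4,a)→(q0,b,←)
state=q0 head=0 tape=[b]baab_   (q0,b)→(q4,b,→)
state=q4 head=1 tape=b[b]aab_   (q4,b)→(q2,a,←)
state=q2 head=0 tape=[b]aaab_   (q2,b)→(q2,a,→)
state=q2 head=1 tape=a[a]aab_   (q2,a)→(q3,c,→)
state=q3 head=2 tape=ac[a]ab_   (q3,a)→(q1,a,→)
state=q1 head=3 tape=aca[a]b_   (q1,a)→(q0,b,→)
state=q0 head=4 tape=acab[b]_   (q0,b)→(q4,b,→)
state=q4 head=5 tape=acabb[_]
At halt the head is at cell 5.

5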